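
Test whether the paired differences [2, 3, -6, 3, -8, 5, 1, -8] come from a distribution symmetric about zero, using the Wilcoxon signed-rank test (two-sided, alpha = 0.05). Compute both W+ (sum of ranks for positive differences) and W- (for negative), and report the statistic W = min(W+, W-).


Step 1: Drop any zero differences (none here) and take |d_i|.
|d| = [2, 3, 6, 3, 8, 5, 1, 8]
Step 2: Midrank |d_i| (ties get averaged ranks).
ranks: |2|->2, |3|->3.5, |6|->6, |3|->3.5, |8|->7.5, |5|->5, |1|->1, |8|->7.5
Step 3: Attach original signs; sum ranks with positive sign and with negative sign.
W+ = 2 + 3.5 + 3.5 + 5 + 1 = 15
W- = 6 + 7.5 + 7.5 = 21
(Check: W+ + W- = 36 should equal n(n+1)/2 = 36.)
Step 4: Test statistic W = min(W+, W-) = 15.
Step 5: Ties in |d|, so use the tie-corrected normal approximation.
        E[W] = n(n+1)/4 = 8*9/4 = 18.
        Tie groups: |d|=3 (t=2), |d|=8 (t=2); sum(t^3 - t) = 12.
        Var[W] = n(n+1)(2n+1)/24 - sum(t^3-t)/48 = 1224/24 - 12/48 = 50.75.
        z = (W - E[W]) / sqrt(Var[W]) = (15 - 18) / 7.1239 = -0.4211.
        Two-sided p = 2*Phi(z) = 0.673669.
Step 6: alpha = 0.05. fail to reject H0.

W+ = 15, W- = 21, W = min = 15, p = 0.673669, fail to reject H0.


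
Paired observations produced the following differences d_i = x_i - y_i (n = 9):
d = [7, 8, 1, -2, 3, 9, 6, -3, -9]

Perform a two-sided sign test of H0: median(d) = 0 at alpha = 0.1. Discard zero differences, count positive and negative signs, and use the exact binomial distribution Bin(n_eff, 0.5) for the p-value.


Step 1: Discard zero differences. Original n = 9; n_eff = number of nonzero differences = 9.
Nonzero differences (with sign): +7, +8, +1, -2, +3, +9, +6, -3, -9
Step 2: Count signs: positive = 6, negative = 3.
Step 3: Under H0: P(positive) = 0.5, so the number of positives S ~ Bin(9, 0.5).
Step 4: Two-sided exact p-value = sum of Bin(9,0.5) probabilities at or below the observed probability = 0.507812.
Step 5: alpha = 0.1. fail to reject H0.

n_eff = 9, pos = 6, neg = 3, p = 0.507812, fail to reject H0.


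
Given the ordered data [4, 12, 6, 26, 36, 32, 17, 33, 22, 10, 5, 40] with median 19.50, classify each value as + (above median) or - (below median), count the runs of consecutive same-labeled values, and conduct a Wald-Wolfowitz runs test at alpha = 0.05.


Step 1: Compute median = 19.50; label A = above, B = below.
Labels in order: BBBAAABAABBA  (n_A = 6, n_B = 6)
Step 2: Count runs R = 6.
Step 3: Under H0 (random ordering), E[R] = 2*n_A*n_B/(n_A+n_B) + 1 = 2*6*6/12 + 1 = 7.0000.
        Var[R] = 2*n_A*n_B*(2*n_A*n_B - n_A - n_B) / ((n_A+n_B)^2 * (n_A+n_B-1)) = 4320/1584 = 2.7273.
        SD[R] = 1.6514.
Step 4: Continuity-corrected z = (R + 0.5 - E[R]) / SD[R] = (6 + 0.5 - 7.0000) / 1.6514 = -0.3028.
Step 5: Two-sided p-value via normal approximation = 2*(1 - Phi(|z|)) = 0.762069.
Step 6: alpha = 0.05. fail to reject H0.

R = 6, z = -0.3028, p = 0.762069, fail to reject H0.


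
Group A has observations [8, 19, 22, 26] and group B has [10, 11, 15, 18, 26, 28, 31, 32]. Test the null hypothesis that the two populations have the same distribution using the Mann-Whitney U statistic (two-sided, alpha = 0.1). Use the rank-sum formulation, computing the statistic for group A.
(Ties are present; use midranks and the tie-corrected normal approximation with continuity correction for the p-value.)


Step 1: Combine and sort all 12 observations; assign midranks.
sorted (value, group): (8,X), (10,Y), (11,Y), (15,Y), (18,Y), (19,X), (22,X), (26,X), (26,Y), (28,Y), (31,Y), (32,Y)
ranks: 8->1, 10->2, 11->3, 15->4, 18->5, 19->6, 22->7, 26->8.5, 26->8.5, 28->10, 31->11, 32->12
Step 2: Rank sum for X: R1 = 1 + 6 + 7 + 8.5 = 22.5.
Step 3: U_X = R1 - n1(n1+1)/2 = 22.5 - 4*5/2 = 22.5 - 10 = 12.5.
       U_Y = n1*n2 - U_X = 32 - 12.5 = 19.5.
Step 4: Ties are present, so use the tie-corrected normal approximation (with continuity correction) for the p-value.
Step 5: p-value = 0.609759; compare to alpha = 0.1. fail to reject H0.

U_X = 12.5, p = 0.609759, fail to reject H0 at alpha = 0.1.


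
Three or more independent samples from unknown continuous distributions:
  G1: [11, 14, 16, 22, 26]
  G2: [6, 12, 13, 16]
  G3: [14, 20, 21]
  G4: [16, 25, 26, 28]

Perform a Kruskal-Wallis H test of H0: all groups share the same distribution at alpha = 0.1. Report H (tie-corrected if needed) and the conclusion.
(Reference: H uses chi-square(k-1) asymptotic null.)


Step 1: Combine all N = 16 observations and assign midranks.
sorted (value, group, rank): (6,G2,1), (11,G1,2), (12,G2,3), (13,G2,4), (14,G1,5.5), (14,G3,5.5), (16,G1,8), (16,G2,8), (16,G4,8), (20,G3,10), (21,G3,11), (22,G1,12), (25,G4,13), (26,G1,14.5), (26,G4,14.5), (28,G4,16)
Step 2: Sum ranks within each group.
R_1 = 42 (n_1 = 5)
R_2 = 16 (n_2 = 4)
R_3 = 26.5 (n_3 = 3)
R_4 = 51.5 (n_4 = 4)
Step 3: H = 12/(N(N+1)) * sum(R_i^2/n_i) - 3(N+1)
     = 12/(16*17) * (42^2/5 + 16^2/4 + 26.5^2/3 + 51.5^2/4) - 3*17
     = 0.044118 * 1313.95 - 51
     = 6.968199.
Step 4: Ties present; correction factor C = 1 - 36/(16^3 - 16) = 0.991176. Corrected H = 6.968199 / 0.991176 = 7.030230.
Step 5: Under H0, H ~ chi^2(3); p-value = 0.070940.
Step 6: alpha = 0.1. reject H0.

H = 7.0302, df = 3, p = 0.070940, reject H0.


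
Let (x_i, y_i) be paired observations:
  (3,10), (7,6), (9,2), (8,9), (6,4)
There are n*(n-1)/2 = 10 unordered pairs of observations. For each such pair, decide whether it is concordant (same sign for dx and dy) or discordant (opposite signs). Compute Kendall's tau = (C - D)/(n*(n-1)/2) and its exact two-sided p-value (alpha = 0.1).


Step 1: Enumerate the 10 unordered pairs (i,j) with i<j and classify each by sign(x_j-x_i) * sign(y_j-y_i).
  (1,2):dx=+4,dy=-4->D; (1,3):dx=+6,dy=-8->D; (1,4):dx=+5,dy=-1->D; (1,5):dx=+3,dy=-6->D
  (2,3):dx=+2,dy=-4->D; (2,4):dx=+1,dy=+3->C; (2,5):dx=-1,dy=-2->C; (3,4):dx=-1,dy=+7->D
  (3,5):dx=-3,dy=+2->D; (4,5):dx=-2,dy=-5->C
Step 2: C = 3, D = 7, total pairs = 10.
Step 3: tau = (C - D)/(n(n-1)/2) = (3 - 7)/10 = -0.400000.
Step 4: Exact two-sided p-value (enumerate n! = 120 permutations of y under H0): p = 0.483333.
Step 5: alpha = 0.1. fail to reject H0.

tau_b = -0.4000 (C=3, D=7), p = 0.483333, fail to reject H0.


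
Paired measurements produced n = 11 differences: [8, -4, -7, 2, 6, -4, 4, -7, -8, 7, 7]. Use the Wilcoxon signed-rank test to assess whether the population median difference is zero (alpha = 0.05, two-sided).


Step 1: Drop any zero differences (none here) and take |d_i|.
|d| = [8, 4, 7, 2, 6, 4, 4, 7, 8, 7, 7]
Step 2: Midrank |d_i| (ties get averaged ranks).
ranks: |8|->10.5, |4|->3, |7|->7.5, |2|->1, |6|->5, |4|->3, |4|->3, |7|->7.5, |8|->10.5, |7|->7.5, |7|->7.5
Step 3: Attach original signs; sum ranks with positive sign and with negative sign.
W+ = 10.5 + 1 + 5 + 3 + 7.5 + 7.5 = 34.5
W- = 3 + 7.5 + 3 + 7.5 + 10.5 = 31.5
(Check: W+ + W- = 66 should equal n(n+1)/2 = 66.)
Step 4: Test statistic W = min(W+, W-) = 31.5.
Step 5: Ties in |d|, so use the tie-corrected normal approximation.
        E[W] = n(n+1)/4 = 11*12/4 = 33.
        Tie groups: |d|=4 (t=3), |d|=7 (t=4), |d|=8 (t=2); sum(t^3 - t) = 90.
        Var[W] = n(n+1)(2n+1)/24 - sum(t^3-t)/48 = 3036/24 - 90/48 = 124.625.
        z = (W - E[W]) / sqrt(Var[W]) = (31.5 - 33) / 11.1636 = -0.1344.
        Two-sided p = 2*Phi(z) = 0.893113.
Step 6: alpha = 0.05. fail to reject H0.

W+ = 34.5, W- = 31.5, W = min = 31.5, p = 0.893113, fail to reject H0.


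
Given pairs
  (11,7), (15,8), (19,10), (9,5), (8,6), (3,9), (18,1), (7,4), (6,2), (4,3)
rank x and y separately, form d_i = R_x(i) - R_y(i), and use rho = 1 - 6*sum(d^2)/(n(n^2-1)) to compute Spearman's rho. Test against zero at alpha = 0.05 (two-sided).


Step 1: Rank x and y separately (midranks; no ties here).
rank(x): 11->7, 15->8, 19->10, 9->6, 8->5, 3->1, 18->9, 7->4, 6->3, 4->2
rank(y): 7->7, 8->8, 10->10, 5->5, 6->6, 9->9, 1->1, 4->4, 2->2, 3->3
Step 2: d_i = R_x(i) - R_y(i); compute d_i^2.
  (7-7)^2=0, (8-8)^2=0, (10-10)^2=0, (6-5)^2=1, (5-6)^2=1, (1-9)^2=64, (9-1)^2=64, (4-4)^2=0, (3-2)^2=1, (2-3)^2=1
sum(d^2) = 132.
Step 3: rho = 1 - 6*132 / (10*(10^2 - 1)) = 1 - 792/990 = 0.200000.
Step 4: Under H0, t = rho * sqrt((n-2)/(1-rho^2)) = 0.5774 ~ t(8).
Step 5: Two-sided p-value from the t-distribution with 8 df = 0.579584.
Step 6: alpha = 0.05. fail to reject H0.

rho = 0.2000, p = 0.579584, fail to reject H0 at alpha = 0.05.


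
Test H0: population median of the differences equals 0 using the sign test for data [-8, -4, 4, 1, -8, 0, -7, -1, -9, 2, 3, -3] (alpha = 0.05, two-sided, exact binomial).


Step 1: Discard zero differences. Original n = 12; n_eff = number of nonzero differences = 11.
Nonzero differences (with sign): -8, -4, +4, +1, -8, -7, -1, -9, +2, +3, -3
Step 2: Count signs: positive = 4, negative = 7.
Step 3: Under H0: P(positive) = 0.5, so the number of positives S ~ Bin(11, 0.5).
Step 4: Two-sided exact p-value = sum of Bin(11,0.5) probabilities at or below the observed probability = 0.548828.
Step 5: alpha = 0.05. fail to reject H0.

n_eff = 11, pos = 4, neg = 7, p = 0.548828, fail to reject H0.


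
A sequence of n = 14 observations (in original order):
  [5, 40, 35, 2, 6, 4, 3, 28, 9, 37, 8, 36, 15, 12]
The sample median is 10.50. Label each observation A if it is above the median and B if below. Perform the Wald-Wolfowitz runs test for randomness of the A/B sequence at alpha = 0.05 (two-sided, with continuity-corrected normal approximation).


Step 1: Compute median = 10.50; label A = above, B = below.
Labels in order: BAABBBBABABAAA  (n_A = 7, n_B = 7)
Step 2: Count runs R = 8.
Step 3: Under H0 (random ordering), E[R] = 2*n_A*n_B/(n_A+n_B) + 1 = 2*7*7/14 + 1 = 8.0000.
        Var[R] = 2*n_A*n_B*(2*n_A*n_B - n_A - n_B) / ((n_A+n_B)^2 * (n_A+n_B-1)) = 8232/2548 = 3.2308.
        SD[R] = 1.7974.
Step 4: R = E[R], so z = 0 with no continuity correction.
Step 5: Two-sided p-value via normal approximation = 2*(1 - Phi(|z|)) = 1.000000.
Step 6: alpha = 0.05. fail to reject H0.

R = 8, z = 0.0000, p = 1.000000, fail to reject H0.


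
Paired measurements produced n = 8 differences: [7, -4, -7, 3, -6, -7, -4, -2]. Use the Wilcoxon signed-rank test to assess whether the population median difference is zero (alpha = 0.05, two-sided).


Step 1: Drop any zero differences (none here) and take |d_i|.
|d| = [7, 4, 7, 3, 6, 7, 4, 2]
Step 2: Midrank |d_i| (ties get averaged ranks).
ranks: |7|->7, |4|->3.5, |7|->7, |3|->2, |6|->5, |7|->7, |4|->3.5, |2|->1
Step 3: Attach original signs; sum ranks with positive sign and with negative sign.
W+ = 7 + 2 = 9
W- = 3.5 + 7 + 5 + 7 + 3.5 + 1 = 27
(Check: W+ + W- = 36 should equal n(n+1)/2 = 36.)
Step 4: Test statistic W = min(W+, W-) = 9.
Step 5: Ties in |d|, so use the tie-corrected normal approximation.
        E[W] = n(n+1)/4 = 8*9/4 = 18.
        Tie groups: |d|=4 (t=2), |d|=7 (t=3); sum(t^3 - t) = 30.
        Var[W] = n(n+1)(2n+1)/24 - sum(t^3-t)/48 = 1224/24 - 30/48 = 50.375.
        z = (W - E[W]) / sqrt(Var[W]) = (9 - 18) / 7.0975 = -1.2680.
        Two-sided p = 2*Phi(z) = 0.204782.
Step 6: alpha = 0.05. fail to reject H0.

W+ = 9, W- = 27, W = min = 9, p = 0.204782, fail to reject H0.


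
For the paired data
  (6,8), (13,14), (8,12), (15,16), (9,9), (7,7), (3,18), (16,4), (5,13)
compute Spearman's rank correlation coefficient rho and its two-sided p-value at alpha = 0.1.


Step 1: Rank x and y separately (midranks; no ties here).
rank(x): 6->3, 13->7, 8->5, 15->8, 9->6, 7->4, 3->1, 16->9, 5->2
rank(y): 8->3, 14->7, 12->5, 16->8, 9->4, 7->2, 18->9, 4->1, 13->6
Step 2: d_i = R_x(i) - R_y(i); compute d_i^2.
  (3-3)^2=0, (7-7)^2=0, (5-5)^2=0, (8-8)^2=0, (6-4)^2=4, (4-2)^2=4, (1-9)^2=64, (9-1)^2=64, (2-6)^2=16
sum(d^2) = 152.
Step 3: rho = 1 - 6*152 / (9*(9^2 - 1)) = 1 - 912/720 = -0.266667.
Step 4: Under H0, t = rho * sqrt((n-2)/(1-rho^2)) = -0.7320 ~ t(7).
Step 5: Two-sided p-value from the t-distribution with 7 df = 0.487922.
Step 6: alpha = 0.1. fail to reject H0.

rho = -0.2667, p = 0.487922, fail to reject H0 at alpha = 0.1.


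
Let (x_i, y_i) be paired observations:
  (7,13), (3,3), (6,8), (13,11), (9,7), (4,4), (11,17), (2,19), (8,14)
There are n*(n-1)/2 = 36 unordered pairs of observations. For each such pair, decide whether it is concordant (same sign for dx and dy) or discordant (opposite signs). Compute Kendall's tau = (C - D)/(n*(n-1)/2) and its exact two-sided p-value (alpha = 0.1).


Step 1: Enumerate the 36 unordered pairs (i,j) with i<j and classify each by sign(x_j-x_i) * sign(y_j-y_i).
  (1,2):dx=-4,dy=-10->C; (1,3):dx=-1,dy=-5->C; (1,4):dx=+6,dy=-2->D; (1,5):dx=+2,dy=-6->D
  (1,6):dx=-3,dy=-9->C; (1,7):dx=+4,dy=+4->C; (1,8):dx=-5,dy=+6->D; (1,9):dx=+1,dy=+1->C
  (2,3):dx=+3,dy=+5->C; (2,4):dx=+10,dy=+8->C; (2,5):dx=+6,dy=+4->C; (2,6):dx=+1,dy=+1->C
  (2,7):dx=+8,dy=+14->C; (2,8):dx=-1,dy=+16->D; (2,9):dx=+5,dy=+11->C; (3,4):dx=+7,dy=+3->C
  (3,5):dx=+3,dy=-1->D; (3,6):dx=-2,dy=-4->C; (3,7):dx=+5,dy=+9->C; (3,8):dx=-4,dy=+11->D
  (3,9):dx=+2,dy=+6->C; (4,5):dx=-4,dy=-4->C; (4,6):dx=-9,dy=-7->C; (4,7):dx=-2,dy=+6->D
  (4,8):dx=-11,dy=+8->D; (4,9):dx=-5,dy=+3->D; (5,6):dx=-5,dy=-3->C; (5,7):dx=+2,dy=+10->C
  (5,8):dx=-7,dy=+12->D; (5,9):dx=-1,dy=+7->D; (6,7):dx=+7,dy=+13->C; (6,8):dx=-2,dy=+15->D
  (6,9):dx=+4,dy=+10->C; (7,8):dx=-9,dy=+2->D; (7,9):dx=-3,dy=-3->C; (8,9):dx=+6,dy=-5->D
Step 2: C = 22, D = 14, total pairs = 36.
Step 3: tau = (C - D)/(n(n-1)/2) = (22 - 14)/36 = 0.222222.
Step 4: Exact two-sided p-value (enumerate n! = 362880 permutations of y under H0): p = 0.476709.
Step 5: alpha = 0.1. fail to reject H0.

tau_b = 0.2222 (C=22, D=14), p = 0.476709, fail to reject H0.


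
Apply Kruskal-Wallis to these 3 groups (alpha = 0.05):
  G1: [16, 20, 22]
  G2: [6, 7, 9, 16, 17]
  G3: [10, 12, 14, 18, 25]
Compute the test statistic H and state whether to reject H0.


Step 1: Combine all N = 13 observations and assign midranks.
sorted (value, group, rank): (6,G2,1), (7,G2,2), (9,G2,3), (10,G3,4), (12,G3,5), (14,G3,6), (16,G1,7.5), (16,G2,7.5), (17,G2,9), (18,G3,10), (20,G1,11), (22,G1,12), (25,G3,13)
Step 2: Sum ranks within each group.
R_1 = 30.5 (n_1 = 3)
R_2 = 22.5 (n_2 = 5)
R_3 = 38 (n_3 = 5)
Step 3: H = 12/(N(N+1)) * sum(R_i^2/n_i) - 3(N+1)
     = 12/(13*14) * (30.5^2/3 + 22.5^2/5 + 38^2/5) - 3*14
     = 0.065934 * 700.133 - 42
     = 4.162637.
Step 4: Ties present; correction factor C = 1 - 6/(13^3 - 13) = 0.997253. Corrected H = 4.162637 / 0.997253 = 4.174105.
Step 5: Under H0, H ~ chi^2(2); p-value = 0.124052.
Step 6: alpha = 0.05. fail to reject H0.

H = 4.1741, df = 2, p = 0.124052, fail to reject H0.


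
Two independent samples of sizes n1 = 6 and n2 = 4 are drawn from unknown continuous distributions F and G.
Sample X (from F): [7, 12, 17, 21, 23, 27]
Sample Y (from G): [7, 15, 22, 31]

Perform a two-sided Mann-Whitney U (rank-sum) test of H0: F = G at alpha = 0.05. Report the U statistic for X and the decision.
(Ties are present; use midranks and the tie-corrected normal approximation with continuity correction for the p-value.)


Step 1: Combine and sort all 10 observations; assign midranks.
sorted (value, group): (7,X), (7,Y), (12,X), (15,Y), (17,X), (21,X), (22,Y), (23,X), (27,X), (31,Y)
ranks: 7->1.5, 7->1.5, 12->3, 15->4, 17->5, 21->6, 22->7, 23->8, 27->9, 31->10
Step 2: Rank sum for X: R1 = 1.5 + 3 + 5 + 6 + 8 + 9 = 32.5.
Step 3: U_X = R1 - n1(n1+1)/2 = 32.5 - 6*7/2 = 32.5 - 21 = 11.5.
       U_Y = n1*n2 - U_X = 24 - 11.5 = 12.5.
Step 4: Ties are present, so use the tie-corrected normal approximation (with continuity correction) for the p-value.
Step 5: p-value = 1.000000; compare to alpha = 0.05. fail to reject H0.

U_X = 11.5, p = 1.000000, fail to reject H0 at alpha = 0.05.


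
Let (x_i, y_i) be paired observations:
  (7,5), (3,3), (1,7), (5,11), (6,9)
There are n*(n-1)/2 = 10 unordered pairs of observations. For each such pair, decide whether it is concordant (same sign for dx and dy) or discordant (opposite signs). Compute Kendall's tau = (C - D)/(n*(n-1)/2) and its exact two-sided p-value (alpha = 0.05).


Step 1: Enumerate the 10 unordered pairs (i,j) with i<j and classify each by sign(x_j-x_i) * sign(y_j-y_i).
  (1,2):dx=-4,dy=-2->C; (1,3):dx=-6,dy=+2->D; (1,4):dx=-2,dy=+6->D; (1,5):dx=-1,dy=+4->D
  (2,3):dx=-2,dy=+4->D; (2,4):dx=+2,dy=+8->C; (2,5):dx=+3,dy=+6->C; (3,4):dx=+4,dy=+4->C
  (3,5):dx=+5,dy=+2->C; (4,5):dx=+1,dy=-2->D
Step 2: C = 5, D = 5, total pairs = 10.
Step 3: tau = (C - D)/(n(n-1)/2) = (5 - 5)/10 = 0.000000.
Step 4: Exact two-sided p-value (enumerate n! = 120 permutations of y under H0): p = 1.000000.
Step 5: alpha = 0.05. fail to reject H0.

tau_b = 0.0000 (C=5, D=5), p = 1.000000, fail to reject H0.


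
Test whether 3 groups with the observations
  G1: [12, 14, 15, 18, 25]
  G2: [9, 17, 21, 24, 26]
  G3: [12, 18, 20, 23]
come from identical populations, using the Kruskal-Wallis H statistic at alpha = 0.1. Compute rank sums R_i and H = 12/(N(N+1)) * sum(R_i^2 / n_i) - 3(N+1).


Step 1: Combine all N = 14 observations and assign midranks.
sorted (value, group, rank): (9,G2,1), (12,G1,2.5), (12,G3,2.5), (14,G1,4), (15,G1,5), (17,G2,6), (18,G1,7.5), (18,G3,7.5), (20,G3,9), (21,G2,10), (23,G3,11), (24,G2,12), (25,G1,13), (26,G2,14)
Step 2: Sum ranks within each group.
R_1 = 32 (n_1 = 5)
R_2 = 43 (n_2 = 5)
R_3 = 30 (n_3 = 4)
Step 3: H = 12/(N(N+1)) * sum(R_i^2/n_i) - 3(N+1)
     = 12/(14*15) * (32^2/5 + 43^2/5 + 30^2/4) - 3*15
     = 0.057143 * 799.6 - 45
     = 0.691429.
Step 4: Ties present; correction factor C = 1 - 12/(14^3 - 14) = 0.995604. Corrected H = 0.691429 / 0.995604 = 0.694481.
Step 5: Under H0, H ~ chi^2(2); p-value = 0.706635.
Step 6: alpha = 0.1. fail to reject H0.

H = 0.6945, df = 2, p = 0.706635, fail to reject H0.


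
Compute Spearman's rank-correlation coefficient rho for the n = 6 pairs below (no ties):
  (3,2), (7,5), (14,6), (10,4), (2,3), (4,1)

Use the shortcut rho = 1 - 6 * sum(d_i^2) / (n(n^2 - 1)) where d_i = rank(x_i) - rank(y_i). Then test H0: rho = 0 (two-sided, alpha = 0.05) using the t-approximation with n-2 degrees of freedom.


Step 1: Rank x and y separately (midranks; no ties here).
rank(x): 3->2, 7->4, 14->6, 10->5, 2->1, 4->3
rank(y): 2->2, 5->5, 6->6, 4->4, 3->3, 1->1
Step 2: d_i = R_x(i) - R_y(i); compute d_i^2.
  (2-2)^2=0, (4-5)^2=1, (6-6)^2=0, (5-4)^2=1, (1-3)^2=4, (3-1)^2=4
sum(d^2) = 10.
Step 3: rho = 1 - 6*10 / (6*(6^2 - 1)) = 1 - 60/210 = 0.714286.
Step 4: Under H0, t = rho * sqrt((n-2)/(1-rho^2)) = 2.0412 ~ t(4).
Step 5: Two-sided p-value from the t-distribution with 4 df = 0.110787.
Step 6: alpha = 0.05. fail to reject H0.

rho = 0.7143, p = 0.110787, fail to reject H0 at alpha = 0.05.


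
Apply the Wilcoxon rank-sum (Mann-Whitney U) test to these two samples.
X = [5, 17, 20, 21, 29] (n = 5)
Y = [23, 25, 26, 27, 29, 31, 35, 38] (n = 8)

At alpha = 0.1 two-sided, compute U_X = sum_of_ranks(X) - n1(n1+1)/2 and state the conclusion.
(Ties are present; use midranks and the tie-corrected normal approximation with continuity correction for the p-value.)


Step 1: Combine and sort all 13 observations; assign midranks.
sorted (value, group): (5,X), (17,X), (20,X), (21,X), (23,Y), (25,Y), (26,Y), (27,Y), (29,X), (29,Y), (31,Y), (35,Y), (38,Y)
ranks: 5->1, 17->2, 20->3, 21->4, 23->5, 25->6, 26->7, 27->8, 29->9.5, 29->9.5, 31->11, 35->12, 38->13
Step 2: Rank sum for X: R1 = 1 + 2 + 3 + 4 + 9.5 = 19.5.
Step 3: U_X = R1 - n1(n1+1)/2 = 19.5 - 5*6/2 = 19.5 - 15 = 4.5.
       U_Y = n1*n2 - U_X = 40 - 4.5 = 35.5.
Step 4: Ties are present, so use the tie-corrected normal approximation (with continuity correction) for the p-value.
Step 5: p-value = 0.027892; compare to alpha = 0.1. reject H0.

U_X = 4.5, p = 0.027892, reject H0 at alpha = 0.1.


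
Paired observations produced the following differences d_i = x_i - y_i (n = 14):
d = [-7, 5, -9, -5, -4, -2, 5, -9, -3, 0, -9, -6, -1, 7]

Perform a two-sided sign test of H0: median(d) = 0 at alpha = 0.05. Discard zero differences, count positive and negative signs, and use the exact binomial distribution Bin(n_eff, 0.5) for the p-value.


Step 1: Discard zero differences. Original n = 14; n_eff = number of nonzero differences = 13.
Nonzero differences (with sign): -7, +5, -9, -5, -4, -2, +5, -9, -3, -9, -6, -1, +7
Step 2: Count signs: positive = 3, negative = 10.
Step 3: Under H0: P(positive) = 0.5, so the number of positives S ~ Bin(13, 0.5).
Step 4: Two-sided exact p-value = sum of Bin(13,0.5) probabilities at or below the observed probability = 0.092285.
Step 5: alpha = 0.05. fail to reject H0.

n_eff = 13, pos = 3, neg = 10, p = 0.092285, fail to reject H0.


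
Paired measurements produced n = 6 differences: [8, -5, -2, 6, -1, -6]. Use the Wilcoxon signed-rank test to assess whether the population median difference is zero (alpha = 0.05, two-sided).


Step 1: Drop any zero differences (none here) and take |d_i|.
|d| = [8, 5, 2, 6, 1, 6]
Step 2: Midrank |d_i| (ties get averaged ranks).
ranks: |8|->6, |5|->3, |2|->2, |6|->4.5, |1|->1, |6|->4.5
Step 3: Attach original signs; sum ranks with positive sign and with negative sign.
W+ = 6 + 4.5 = 10.5
W- = 3 + 2 + 1 + 4.5 = 10.5
(Check: W+ + W- = 21 should equal n(n+1)/2 = 21.)
Step 4: Test statistic W = min(W+, W-) = 10.5.
Step 5: Ties in |d|, so use the tie-corrected normal approximation.
        E[W] = n(n+1)/4 = 6*7/4 = 10.5.
        Tie groups: |d|=6 (t=2); sum(t^3 - t) = 6.
        Var[W] = n(n+1)(2n+1)/24 - sum(t^3-t)/48 = 546/24 - 6/48 = 22.625.
        z = (W - E[W]) / sqrt(Var[W]) = (10.5 - 10.5) / 4.7566 = 0.0000.
        Two-sided p = 2*Phi(z) = 1.000000.
Step 6: alpha = 0.05. fail to reject H0.

W+ = 10.5, W- = 10.5, W = min = 10.5, p = 1.000000, fail to reject H0.


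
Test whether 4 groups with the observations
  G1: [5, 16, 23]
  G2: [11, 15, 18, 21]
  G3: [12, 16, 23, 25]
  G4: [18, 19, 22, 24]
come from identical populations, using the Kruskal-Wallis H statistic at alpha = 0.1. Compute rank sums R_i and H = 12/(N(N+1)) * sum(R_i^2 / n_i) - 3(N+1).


Step 1: Combine all N = 15 observations and assign midranks.
sorted (value, group, rank): (5,G1,1), (11,G2,2), (12,G3,3), (15,G2,4), (16,G1,5.5), (16,G3,5.5), (18,G2,7.5), (18,G4,7.5), (19,G4,9), (21,G2,10), (22,G4,11), (23,G1,12.5), (23,G3,12.5), (24,G4,14), (25,G3,15)
Step 2: Sum ranks within each group.
R_1 = 19 (n_1 = 3)
R_2 = 23.5 (n_2 = 4)
R_3 = 36 (n_3 = 4)
R_4 = 41.5 (n_4 = 4)
Step 3: H = 12/(N(N+1)) * sum(R_i^2/n_i) - 3(N+1)
     = 12/(15*16) * (19^2/3 + 23.5^2/4 + 36^2/4 + 41.5^2/4) - 3*16
     = 0.050000 * 1012.96 - 48
     = 2.647917.
Step 4: Ties present; correction factor C = 1 - 18/(15^3 - 15) = 0.994643. Corrected H = 2.647917 / 0.994643 = 2.662178.
Step 5: Under H0, H ~ chi^2(3); p-value = 0.446693.
Step 6: alpha = 0.1. fail to reject H0.

H = 2.6622, df = 3, p = 0.446693, fail to reject H0.


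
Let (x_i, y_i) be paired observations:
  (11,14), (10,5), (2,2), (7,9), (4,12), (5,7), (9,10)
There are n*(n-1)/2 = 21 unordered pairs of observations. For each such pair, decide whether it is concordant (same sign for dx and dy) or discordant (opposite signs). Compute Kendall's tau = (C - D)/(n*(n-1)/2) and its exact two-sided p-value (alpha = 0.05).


Step 1: Enumerate the 21 unordered pairs (i,j) with i<j and classify each by sign(x_j-x_i) * sign(y_j-y_i).
  (1,2):dx=-1,dy=-9->C; (1,3):dx=-9,dy=-12->C; (1,4):dx=-4,dy=-5->C; (1,5):dx=-7,dy=-2->C
  (1,6):dx=-6,dy=-7->C; (1,7):dx=-2,dy=-4->C; (2,3):dx=-8,dy=-3->C; (2,4):dx=-3,dy=+4->D
  (2,5):dx=-6,dy=+7->D; (2,6):dx=-5,dy=+2->D; (2,7):dx=-1,dy=+5->D; (3,4):dx=+5,dy=+7->C
  (3,5):dx=+2,dy=+10->C; (3,6):dx=+3,dy=+5->C; (3,7):dx=+7,dy=+8->C; (4,5):dx=-3,dy=+3->D
  (4,6):dx=-2,dy=-2->C; (4,7):dx=+2,dy=+1->C; (5,6):dx=+1,dy=-5->D; (5,7):dx=+5,dy=-2->D
  (6,7):dx=+4,dy=+3->C
Step 2: C = 14, D = 7, total pairs = 21.
Step 3: tau = (C - D)/(n(n-1)/2) = (14 - 7)/21 = 0.333333.
Step 4: Exact two-sided p-value (enumerate n! = 5040 permutations of y under H0): p = 0.381349.
Step 5: alpha = 0.05. fail to reject H0.

tau_b = 0.3333 (C=14, D=7), p = 0.381349, fail to reject H0.


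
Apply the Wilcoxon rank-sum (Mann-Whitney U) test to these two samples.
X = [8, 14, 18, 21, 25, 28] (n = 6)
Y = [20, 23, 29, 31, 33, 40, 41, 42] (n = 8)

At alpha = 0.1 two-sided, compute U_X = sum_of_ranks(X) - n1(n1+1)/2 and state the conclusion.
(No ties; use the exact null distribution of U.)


Step 1: Combine and sort all 14 observations; assign midranks.
sorted (value, group): (8,X), (14,X), (18,X), (20,Y), (21,X), (23,Y), (25,X), (28,X), (29,Y), (31,Y), (33,Y), (40,Y), (41,Y), (42,Y)
ranks: 8->1, 14->2, 18->3, 20->4, 21->5, 23->6, 25->7, 28->8, 29->9, 31->10, 33->11, 40->12, 41->13, 42->14
Step 2: Rank sum for X: R1 = 1 + 2 + 3 + 5 + 7 + 8 = 26.
Step 3: U_X = R1 - n1(n1+1)/2 = 26 - 6*7/2 = 26 - 21 = 5.
       U_Y = n1*n2 - U_X = 48 - 5 = 43.
Step 4: No ties, so the exact null distribution of U (based on enumerating the C(14,6) = 3003 equally likely rank assignments) gives the two-sided p-value.
Step 5: p-value = 0.012654; compare to alpha = 0.1. reject H0.

U_X = 5, p = 0.012654, reject H0 at alpha = 0.1.


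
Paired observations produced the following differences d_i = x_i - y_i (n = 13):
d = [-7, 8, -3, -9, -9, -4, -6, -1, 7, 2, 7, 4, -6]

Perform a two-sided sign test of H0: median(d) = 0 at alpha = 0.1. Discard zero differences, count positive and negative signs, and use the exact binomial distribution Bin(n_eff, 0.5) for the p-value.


Step 1: Discard zero differences. Original n = 13; n_eff = number of nonzero differences = 13.
Nonzero differences (with sign): -7, +8, -3, -9, -9, -4, -6, -1, +7, +2, +7, +4, -6
Step 2: Count signs: positive = 5, negative = 8.
Step 3: Under H0: P(positive) = 0.5, so the number of positives S ~ Bin(13, 0.5).
Step 4: Two-sided exact p-value = sum of Bin(13,0.5) probabilities at or below the observed probability = 0.581055.
Step 5: alpha = 0.1. fail to reject H0.

n_eff = 13, pos = 5, neg = 8, p = 0.581055, fail to reject H0.


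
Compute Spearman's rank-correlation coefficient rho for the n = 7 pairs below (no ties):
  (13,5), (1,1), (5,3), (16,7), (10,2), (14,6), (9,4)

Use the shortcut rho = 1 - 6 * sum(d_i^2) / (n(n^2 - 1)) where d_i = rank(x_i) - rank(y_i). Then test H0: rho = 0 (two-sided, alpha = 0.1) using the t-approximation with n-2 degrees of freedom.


Step 1: Rank x and y separately (midranks; no ties here).
rank(x): 13->5, 1->1, 5->2, 16->7, 10->4, 14->6, 9->3
rank(y): 5->5, 1->1, 3->3, 7->7, 2->2, 6->6, 4->4
Step 2: d_i = R_x(i) - R_y(i); compute d_i^2.
  (5-5)^2=0, (1-1)^2=0, (2-3)^2=1, (7-7)^2=0, (4-2)^2=4, (6-6)^2=0, (3-4)^2=1
sum(d^2) = 6.
Step 3: rho = 1 - 6*6 / (7*(7^2 - 1)) = 1 - 36/336 = 0.892857.
Step 4: Under H0, t = rho * sqrt((n-2)/(1-rho^2)) = 4.4333 ~ t(5).
Step 5: Two-sided p-value from the t-distribution with 5 df = 0.006807.
Step 6: alpha = 0.1. reject H0.

rho = 0.8929, p = 0.006807, reject H0 at alpha = 0.1.


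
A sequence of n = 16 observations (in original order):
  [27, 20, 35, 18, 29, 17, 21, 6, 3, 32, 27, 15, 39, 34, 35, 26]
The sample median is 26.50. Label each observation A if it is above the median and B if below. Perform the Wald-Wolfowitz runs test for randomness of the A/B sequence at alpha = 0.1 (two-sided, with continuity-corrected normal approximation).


Step 1: Compute median = 26.50; label A = above, B = below.
Labels in order: ABABABBBBAABAAAB  (n_A = 8, n_B = 8)
Step 2: Count runs R = 10.
Step 3: Under H0 (random ordering), E[R] = 2*n_A*n_B/(n_A+n_B) + 1 = 2*8*8/16 + 1 = 9.0000.
        Var[R] = 2*n_A*n_B*(2*n_A*n_B - n_A - n_B) / ((n_A+n_B)^2 * (n_A+n_B-1)) = 14336/3840 = 3.7333.
        SD[R] = 1.9322.
Step 4: Continuity-corrected z = (R - 0.5 - E[R]) / SD[R] = (10 - 0.5 - 9.0000) / 1.9322 = 0.2588.
Step 5: Two-sided p-value via normal approximation = 2*(1 - Phi(|z|)) = 0.795809.
Step 6: alpha = 0.1. fail to reject H0.

R = 10, z = 0.2588, p = 0.795809, fail to reject H0.


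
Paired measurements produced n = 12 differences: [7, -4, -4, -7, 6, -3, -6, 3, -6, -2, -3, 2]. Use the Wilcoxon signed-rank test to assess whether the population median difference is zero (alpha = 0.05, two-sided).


Step 1: Drop any zero differences (none here) and take |d_i|.
|d| = [7, 4, 4, 7, 6, 3, 6, 3, 6, 2, 3, 2]
Step 2: Midrank |d_i| (ties get averaged ranks).
ranks: |7|->11.5, |4|->6.5, |4|->6.5, |7|->11.5, |6|->9, |3|->4, |6|->9, |3|->4, |6|->9, |2|->1.5, |3|->4, |2|->1.5
Step 3: Attach original signs; sum ranks with positive sign and with negative sign.
W+ = 11.5 + 9 + 4 + 1.5 = 26
W- = 6.5 + 6.5 + 11.5 + 4 + 9 + 9 + 1.5 + 4 = 52
(Check: W+ + W- = 78 should equal n(n+1)/2 = 78.)
Step 4: Test statistic W = min(W+, W-) = 26.
Step 5: Ties in |d|, so use the tie-corrected normal approximation.
        E[W] = n(n+1)/4 = 12*13/4 = 39.
        Tie groups: |d|=2 (t=2), |d|=3 (t=3), |d|=4 (t=2), |d|=6 (t=3), |d|=7 (t=2); sum(t^3 - t) = 66.
        Var[W] = n(n+1)(2n+1)/24 - sum(t^3-t)/48 = 3900/24 - 66/48 = 161.125.
        z = (W - E[W]) / sqrt(Var[W]) = (26 - 39) / 12.6935 = -1.0241.
        Two-sided p = 2*Phi(z) = 0.305766.
Step 6: alpha = 0.05. fail to reject H0.

W+ = 26, W- = 52, W = min = 26, p = 0.305766, fail to reject H0.


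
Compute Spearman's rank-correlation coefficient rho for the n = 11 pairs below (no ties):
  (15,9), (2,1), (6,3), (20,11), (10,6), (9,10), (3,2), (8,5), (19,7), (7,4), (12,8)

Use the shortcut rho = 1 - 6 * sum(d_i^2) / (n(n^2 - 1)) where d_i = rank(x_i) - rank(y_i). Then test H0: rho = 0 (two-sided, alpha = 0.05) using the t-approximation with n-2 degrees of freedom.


Step 1: Rank x and y separately (midranks; no ties here).
rank(x): 15->9, 2->1, 6->3, 20->11, 10->7, 9->6, 3->2, 8->5, 19->10, 7->4, 12->8
rank(y): 9->9, 1->1, 3->3, 11->11, 6->6, 10->10, 2->2, 5->5, 7->7, 4->4, 8->8
Step 2: d_i = R_x(i) - R_y(i); compute d_i^2.
  (9-9)^2=0, (1-1)^2=0, (3-3)^2=0, (11-11)^2=0, (7-6)^2=1, (6-10)^2=16, (2-2)^2=0, (5-5)^2=0, (10-7)^2=9, (4-4)^2=0, (8-8)^2=0
sum(d^2) = 26.
Step 3: rho = 1 - 6*26 / (11*(11^2 - 1)) = 1 - 156/1320 = 0.881818.
Step 4: Under H0, t = rho * sqrt((n-2)/(1-rho^2)) = 5.6097 ~ t(9).
Step 5: Two-sided p-value from the t-distribution with 9 df = 0.000330.
Step 6: alpha = 0.05. reject H0.

rho = 0.8818, p = 0.000330, reject H0 at alpha = 0.05.


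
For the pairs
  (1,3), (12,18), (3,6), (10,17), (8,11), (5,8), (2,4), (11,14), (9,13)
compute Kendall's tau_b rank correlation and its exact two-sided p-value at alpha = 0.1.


Step 1: Enumerate the 36 unordered pairs (i,j) with i<j and classify each by sign(x_j-x_i) * sign(y_j-y_i).
  (1,2):dx=+11,dy=+15->C; (1,3):dx=+2,dy=+3->C; (1,4):dx=+9,dy=+14->C; (1,5):dx=+7,dy=+8->C
  (1,6):dx=+4,dy=+5->C; (1,7):dx=+1,dy=+1->C; (1,8):dx=+10,dy=+11->C; (1,9):dx=+8,dy=+10->C
  (2,3):dx=-9,dy=-12->C; (2,4):dx=-2,dy=-1->C; (2,5):dx=-4,dy=-7->C; (2,6):dx=-7,dy=-10->C
  (2,7):dx=-10,dy=-14->C; (2,8):dx=-1,dy=-4->C; (2,9):dx=-3,dy=-5->C; (3,4):dx=+7,dy=+11->C
  (3,5):dx=+5,dy=+5->C; (3,6):dx=+2,dy=+2->C; (3,7):dx=-1,dy=-2->C; (3,8):dx=+8,dy=+8->C
  (3,9):dx=+6,dy=+7->C; (4,5):dx=-2,dy=-6->C; (4,6):dx=-5,dy=-9->C; (4,7):dx=-8,dy=-13->C
  (4,8):dx=+1,dy=-3->D; (4,9):dx=-1,dy=-4->C; (5,6):dx=-3,dy=-3->C; (5,7):dx=-6,dy=-7->C
  (5,8):dx=+3,dy=+3->C; (5,9):dx=+1,dy=+2->C; (6,7):dx=-3,dy=-4->C; (6,8):dx=+6,dy=+6->C
  (6,9):dx=+4,dy=+5->C; (7,8):dx=+9,dy=+10->C; (7,9):dx=+7,dy=+9->C; (8,9):dx=-2,dy=-1->C
Step 2: C = 35, D = 1, total pairs = 36.
Step 3: tau = (C - D)/(n(n-1)/2) = (35 - 1)/36 = 0.944444.
Step 4: Exact two-sided p-value (enumerate n! = 362880 permutations of y under H0): p = 0.000050.
Step 5: alpha = 0.1. reject H0.

tau_b = 0.9444 (C=35, D=1), p = 0.000050, reject H0.


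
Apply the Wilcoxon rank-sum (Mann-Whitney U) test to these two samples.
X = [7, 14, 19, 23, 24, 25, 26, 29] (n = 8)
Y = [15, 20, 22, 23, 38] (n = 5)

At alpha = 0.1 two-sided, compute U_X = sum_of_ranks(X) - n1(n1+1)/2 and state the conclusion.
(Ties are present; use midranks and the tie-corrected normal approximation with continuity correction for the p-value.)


Step 1: Combine and sort all 13 observations; assign midranks.
sorted (value, group): (7,X), (14,X), (15,Y), (19,X), (20,Y), (22,Y), (23,X), (23,Y), (24,X), (25,X), (26,X), (29,X), (38,Y)
ranks: 7->1, 14->2, 15->3, 19->4, 20->5, 22->6, 23->7.5, 23->7.5, 24->9, 25->10, 26->11, 29->12, 38->13
Step 2: Rank sum for X: R1 = 1 + 2 + 4 + 7.5 + 9 + 10 + 11 + 12 = 56.5.
Step 3: U_X = R1 - n1(n1+1)/2 = 56.5 - 8*9/2 = 56.5 - 36 = 20.5.
       U_Y = n1*n2 - U_X = 40 - 20.5 = 19.5.
Step 4: Ties are present, so use the tie-corrected normal approximation (with continuity correction) for the p-value.
Step 5: p-value = 1.000000; compare to alpha = 0.1. fail to reject H0.

U_X = 20.5, p = 1.000000, fail to reject H0 at alpha = 0.1.


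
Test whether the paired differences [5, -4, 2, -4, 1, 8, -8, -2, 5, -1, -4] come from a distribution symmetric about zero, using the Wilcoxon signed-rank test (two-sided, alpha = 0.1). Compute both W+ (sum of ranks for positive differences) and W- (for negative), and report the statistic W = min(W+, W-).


Step 1: Drop any zero differences (none here) and take |d_i|.
|d| = [5, 4, 2, 4, 1, 8, 8, 2, 5, 1, 4]
Step 2: Midrank |d_i| (ties get averaged ranks).
ranks: |5|->8.5, |4|->6, |2|->3.5, |4|->6, |1|->1.5, |8|->10.5, |8|->10.5, |2|->3.5, |5|->8.5, |1|->1.5, |4|->6
Step 3: Attach original signs; sum ranks with positive sign and with negative sign.
W+ = 8.5 + 3.5 + 1.5 + 10.5 + 8.5 = 32.5
W- = 6 + 6 + 10.5 + 3.5 + 1.5 + 6 = 33.5
(Check: W+ + W- = 66 should equal n(n+1)/2 = 66.)
Step 4: Test statistic W = min(W+, W-) = 32.5.
Step 5: Ties in |d|, so use the tie-corrected normal approximation.
        E[W] = n(n+1)/4 = 11*12/4 = 33.
        Tie groups: |d|=1 (t=2), |d|=2 (t=2), |d|=4 (t=3), |d|=5 (t=2), |d|=8 (t=2); sum(t^3 - t) = 48.
        Var[W] = n(n+1)(2n+1)/24 - sum(t^3-t)/48 = 3036/24 - 48/48 = 125.5.
        z = (W - E[W]) / sqrt(Var[W]) = (32.5 - 33) / 11.2027 = -0.0446.
        Two-sided p = 2*Phi(z) = 0.964400.
Step 6: alpha = 0.1. fail to reject H0.

W+ = 32.5, W- = 33.5, W = min = 32.5, p = 0.964400, fail to reject H0.


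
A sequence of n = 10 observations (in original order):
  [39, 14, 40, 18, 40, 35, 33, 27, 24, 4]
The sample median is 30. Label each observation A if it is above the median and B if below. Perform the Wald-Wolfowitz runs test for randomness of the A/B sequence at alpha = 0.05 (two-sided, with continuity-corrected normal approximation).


Step 1: Compute median = 30; label A = above, B = below.
Labels in order: ABABAAABBB  (n_A = 5, n_B = 5)
Step 2: Count runs R = 6.
Step 3: Under H0 (random ordering), E[R] = 2*n_A*n_B/(n_A+n_B) + 1 = 2*5*5/10 + 1 = 6.0000.
        Var[R] = 2*n_A*n_B*(2*n_A*n_B - n_A - n_B) / ((n_A+n_B)^2 * (n_A+n_B-1)) = 2000/900 = 2.2222.
        SD[R] = 1.4907.
Step 4: R = E[R], so z = 0 with no continuity correction.
Step 5: Two-sided p-value via normal approximation = 2*(1 - Phi(|z|)) = 1.000000.
Step 6: alpha = 0.05. fail to reject H0.

R = 6, z = 0.0000, p = 1.000000, fail to reject H0.


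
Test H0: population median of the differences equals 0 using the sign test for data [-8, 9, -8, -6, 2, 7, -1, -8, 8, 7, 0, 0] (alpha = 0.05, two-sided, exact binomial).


Step 1: Discard zero differences. Original n = 12; n_eff = number of nonzero differences = 10.
Nonzero differences (with sign): -8, +9, -8, -6, +2, +7, -1, -8, +8, +7
Step 2: Count signs: positive = 5, negative = 5.
Step 3: Under H0: P(positive) = 0.5, so the number of positives S ~ Bin(10, 0.5).
Step 4: Two-sided exact p-value = sum of Bin(10,0.5) probabilities at or below the observed probability = 1.000000.
Step 5: alpha = 0.05. fail to reject H0.

n_eff = 10, pos = 5, neg = 5, p = 1.000000, fail to reject H0.


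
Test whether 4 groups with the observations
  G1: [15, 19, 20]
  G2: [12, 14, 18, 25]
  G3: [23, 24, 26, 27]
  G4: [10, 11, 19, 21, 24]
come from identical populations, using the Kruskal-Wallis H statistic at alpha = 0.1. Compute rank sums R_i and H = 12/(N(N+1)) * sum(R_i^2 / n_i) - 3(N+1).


Step 1: Combine all N = 16 observations and assign midranks.
sorted (value, group, rank): (10,G4,1), (11,G4,2), (12,G2,3), (14,G2,4), (15,G1,5), (18,G2,6), (19,G1,7.5), (19,G4,7.5), (20,G1,9), (21,G4,10), (23,G3,11), (24,G3,12.5), (24,G4,12.5), (25,G2,14), (26,G3,15), (27,G3,16)
Step 2: Sum ranks within each group.
R_1 = 21.5 (n_1 = 3)
R_2 = 27 (n_2 = 4)
R_3 = 54.5 (n_3 = 4)
R_4 = 33 (n_4 = 5)
Step 3: H = 12/(N(N+1)) * sum(R_i^2/n_i) - 3(N+1)
     = 12/(16*17) * (21.5^2/3 + 27^2/4 + 54.5^2/4 + 33^2/5) - 3*17
     = 0.044118 * 1296.7 - 51
     = 6.207169.
Step 4: Ties present; correction factor C = 1 - 12/(16^3 - 16) = 0.997059. Corrected H = 6.207169 / 0.997059 = 6.225479.
Step 5: Under H0, H ~ chi^2(3); p-value = 0.101141.
Step 6: alpha = 0.1. fail to reject H0.

H = 6.2255, df = 3, p = 0.101141, fail to reject H0.


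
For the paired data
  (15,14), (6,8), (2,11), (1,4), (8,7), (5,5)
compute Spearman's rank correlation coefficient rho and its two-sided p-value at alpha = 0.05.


Step 1: Rank x and y separately (midranks; no ties here).
rank(x): 15->6, 6->4, 2->2, 1->1, 8->5, 5->3
rank(y): 14->6, 8->4, 11->5, 4->1, 7->3, 5->2
Step 2: d_i = R_x(i) - R_y(i); compute d_i^2.
  (6-6)^2=0, (4-4)^2=0, (2-5)^2=9, (1-1)^2=0, (5-3)^2=4, (3-2)^2=1
sum(d^2) = 14.
Step 3: rho = 1 - 6*14 / (6*(6^2 - 1)) = 1 - 84/210 = 0.600000.
Step 4: Under H0, t = rho * sqrt((n-2)/(1-rho^2)) = 1.5000 ~ t(4).
Step 5: Two-sided p-value from the t-distribution with 4 df = 0.208000.
Step 6: alpha = 0.05. fail to reject H0.

rho = 0.6000, p = 0.208000, fail to reject H0 at alpha = 0.05.


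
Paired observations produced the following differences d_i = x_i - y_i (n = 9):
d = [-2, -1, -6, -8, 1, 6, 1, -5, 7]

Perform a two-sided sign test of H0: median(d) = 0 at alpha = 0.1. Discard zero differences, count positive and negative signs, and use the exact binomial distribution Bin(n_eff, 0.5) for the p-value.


Step 1: Discard zero differences. Original n = 9; n_eff = number of nonzero differences = 9.
Nonzero differences (with sign): -2, -1, -6, -8, +1, +6, +1, -5, +7
Step 2: Count signs: positive = 4, negative = 5.
Step 3: Under H0: P(positive) = 0.5, so the number of positives S ~ Bin(9, 0.5).
Step 4: Two-sided exact p-value = sum of Bin(9,0.5) probabilities at or below the observed probability = 1.000000.
Step 5: alpha = 0.1. fail to reject H0.

n_eff = 9, pos = 4, neg = 5, p = 1.000000, fail to reject H0.


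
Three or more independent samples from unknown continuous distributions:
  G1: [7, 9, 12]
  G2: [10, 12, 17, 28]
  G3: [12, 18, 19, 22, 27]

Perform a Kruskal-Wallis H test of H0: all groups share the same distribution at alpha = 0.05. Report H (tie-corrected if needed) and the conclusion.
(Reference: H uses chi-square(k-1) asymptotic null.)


Step 1: Combine all N = 12 observations and assign midranks.
sorted (value, group, rank): (7,G1,1), (9,G1,2), (10,G2,3), (12,G1,5), (12,G2,5), (12,G3,5), (17,G2,7), (18,G3,8), (19,G3,9), (22,G3,10), (27,G3,11), (28,G2,12)
Step 2: Sum ranks within each group.
R_1 = 8 (n_1 = 3)
R_2 = 27 (n_2 = 4)
R_3 = 43 (n_3 = 5)
Step 3: H = 12/(N(N+1)) * sum(R_i^2/n_i) - 3(N+1)
     = 12/(12*13) * (8^2/3 + 27^2/4 + 43^2/5) - 3*13
     = 0.076923 * 573.383 - 39
     = 5.106410.
Step 4: Ties present; correction factor C = 1 - 24/(12^3 - 12) = 0.986014. Corrected H = 5.106410 / 0.986014 = 5.178842.
Step 5: Under H0, H ~ chi^2(2); p-value = 0.075064.
Step 6: alpha = 0.05. fail to reject H0.

H = 5.1788, df = 2, p = 0.075064, fail to reject H0.


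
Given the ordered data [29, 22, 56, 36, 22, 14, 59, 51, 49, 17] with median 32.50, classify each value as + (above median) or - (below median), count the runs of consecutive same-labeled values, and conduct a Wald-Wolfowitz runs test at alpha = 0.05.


Step 1: Compute median = 32.50; label A = above, B = below.
Labels in order: BBAABBAAAB  (n_A = 5, n_B = 5)
Step 2: Count runs R = 5.
Step 3: Under H0 (random ordering), E[R] = 2*n_A*n_B/(n_A+n_B) + 1 = 2*5*5/10 + 1 = 6.0000.
        Var[R] = 2*n_A*n_B*(2*n_A*n_B - n_A - n_B) / ((n_A+n_B)^2 * (n_A+n_B-1)) = 2000/900 = 2.2222.
        SD[R] = 1.4907.
Step 4: Continuity-corrected z = (R + 0.5 - E[R]) / SD[R] = (5 + 0.5 - 6.0000) / 1.4907 = -0.3354.
Step 5: Two-sided p-value via normal approximation = 2*(1 - Phi(|z|)) = 0.737316.
Step 6: alpha = 0.05. fail to reject H0.

R = 5, z = -0.3354, p = 0.737316, fail to reject H0.


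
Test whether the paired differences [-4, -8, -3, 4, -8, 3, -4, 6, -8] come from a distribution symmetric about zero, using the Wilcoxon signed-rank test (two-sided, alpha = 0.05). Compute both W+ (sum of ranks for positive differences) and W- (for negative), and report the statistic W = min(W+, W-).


Step 1: Drop any zero differences (none here) and take |d_i|.
|d| = [4, 8, 3, 4, 8, 3, 4, 6, 8]
Step 2: Midrank |d_i| (ties get averaged ranks).
ranks: |4|->4, |8|->8, |3|->1.5, |4|->4, |8|->8, |3|->1.5, |4|->4, |6|->6, |8|->8
Step 3: Attach original signs; sum ranks with positive sign and with negative sign.
W+ = 4 + 1.5 + 6 = 11.5
W- = 4 + 8 + 1.5 + 8 + 4 + 8 = 33.5
(Check: W+ + W- = 45 should equal n(n+1)/2 = 45.)
Step 4: Test statistic W = min(W+, W-) = 11.5.
Step 5: Ties in |d|, so use the tie-corrected normal approximation.
        E[W] = n(n+1)/4 = 9*10/4 = 22.5.
        Tie groups: |d|=3 (t=2), |d|=4 (t=3), |d|=8 (t=3); sum(t^3 - t) = 54.
        Var[W] = n(n+1)(2n+1)/24 - sum(t^3-t)/48 = 1710/24 - 54/48 = 70.125.
        z = (W - E[W]) / sqrt(Var[W]) = (11.5 - 22.5) / 8.3741 = -1.3136.
        Two-sided p = 2*Phi(z) = 0.188988.
Step 6: alpha = 0.05. fail to reject H0.

W+ = 11.5, W- = 33.5, W = min = 11.5, p = 0.188988, fail to reject H0.
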